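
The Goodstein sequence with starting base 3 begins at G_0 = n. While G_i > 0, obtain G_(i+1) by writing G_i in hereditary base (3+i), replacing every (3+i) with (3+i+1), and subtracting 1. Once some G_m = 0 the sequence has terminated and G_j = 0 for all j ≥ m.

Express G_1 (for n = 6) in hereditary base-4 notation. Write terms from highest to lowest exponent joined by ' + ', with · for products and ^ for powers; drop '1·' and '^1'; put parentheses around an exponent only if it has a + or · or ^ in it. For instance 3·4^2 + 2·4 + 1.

(0) 6|_3 = 2·3 ↦ 2·4|_4 = 8 ⇒ 7
(1) 7|_4 = 4 + 3 ↦ 5 + 3|_5 = 8 ⇒ 7

4 + 3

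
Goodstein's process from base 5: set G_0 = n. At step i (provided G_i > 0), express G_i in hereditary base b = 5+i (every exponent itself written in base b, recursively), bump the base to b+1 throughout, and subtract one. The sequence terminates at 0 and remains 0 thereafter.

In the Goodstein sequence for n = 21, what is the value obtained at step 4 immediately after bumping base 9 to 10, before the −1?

step 0: 21 = 4·5 + 1; sub 6 for 5: 4·6 + 1; = 25; G_1 = 25−1 = 24
step 1: 24 = 4·6; sub 7 for 6: 4·7; = 28; G_2 = 28−1 = 27
step 2: 27 = 3·7 + 6; sub 8 for 7: 3·8 + 6; = 30; G_3 = 30−1 = 29
step 3: 29 = 3·8 + 5; sub 9 for 8: 3·9 + 5; = 32; G_4 = 32−1 = 31
step 4: 31 = 3·9 + 4; sub 10 for 9: 3·10 + 4; = 34; G_5 = 34−1 = 33

34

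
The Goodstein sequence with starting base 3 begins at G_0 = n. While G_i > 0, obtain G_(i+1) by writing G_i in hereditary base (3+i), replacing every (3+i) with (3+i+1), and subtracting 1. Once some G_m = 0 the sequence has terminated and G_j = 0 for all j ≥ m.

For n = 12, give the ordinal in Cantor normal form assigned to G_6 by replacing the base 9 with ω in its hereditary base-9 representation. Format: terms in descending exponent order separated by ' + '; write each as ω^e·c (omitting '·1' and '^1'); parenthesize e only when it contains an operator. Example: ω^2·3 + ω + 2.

G_0=12  [base 3] 3^2 + 3  →[3↦4]→  4^2 + 4 = 20  −1 ⇒ G_1=19
G_1=19  [base 4] 4^2 + 3  →[4↦5]→  5^2 + 3 = 28  −1 ⇒ G_2=27
G_2=27  [base 5] 5^2 + 2  →[5↦6]→  6^2 + 2 = 38  −1 ⇒ G_3=37
G_3=37  [base 6] 6^2 + 1  →[6↦7]→  7^2 + 1 = 50  −1 ⇒ G_4=49
G_4=49  [base 7] 7^2  →[7↦8]→  8^2 = 64  −1 ⇒ G_5=63
G_5=63  [base 8] 7·8 + 7  →[8↦9]→  7·9 + 7 = 70  −1 ⇒ G_6=69
G_6=69  [base 9] 7·9 + 6  →[9↦10]→  7·10 + 6 = 76  −1 ⇒ G_7=75

ω·7 + 6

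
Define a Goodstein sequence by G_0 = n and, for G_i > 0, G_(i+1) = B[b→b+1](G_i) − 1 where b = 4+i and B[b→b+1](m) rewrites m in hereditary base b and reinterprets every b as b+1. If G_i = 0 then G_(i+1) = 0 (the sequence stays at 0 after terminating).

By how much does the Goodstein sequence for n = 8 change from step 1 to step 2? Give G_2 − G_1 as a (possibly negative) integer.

(0) 8|_4 = 2·4 ↦ 2·5|_5 = 10 ⇒ 9
(1) 9|_5 = 5 + 4 ↦ 6 + 4|_6 = 10 ⇒ 9

0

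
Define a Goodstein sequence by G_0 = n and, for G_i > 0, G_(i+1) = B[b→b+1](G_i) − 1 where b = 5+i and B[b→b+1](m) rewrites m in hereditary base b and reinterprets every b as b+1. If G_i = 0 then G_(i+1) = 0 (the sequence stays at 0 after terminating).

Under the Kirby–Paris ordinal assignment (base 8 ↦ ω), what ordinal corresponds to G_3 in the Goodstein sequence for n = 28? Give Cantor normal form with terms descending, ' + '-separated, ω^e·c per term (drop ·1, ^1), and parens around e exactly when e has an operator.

[0] 28 ≡ 5^2 + 3 (base 5). Lift 6: 39. −1: 38.
[1] 38 ≡ 6^2 + 2 (base 6). Lift 7: 51. −1: 50.
[2] 50 ≡ 7^2 + 1 (base 7). Lift 8: 65. −1: 64.
[3] 64 ≡ 8^2 (base 8). Lift 9: 81. −1: 80.

ω^2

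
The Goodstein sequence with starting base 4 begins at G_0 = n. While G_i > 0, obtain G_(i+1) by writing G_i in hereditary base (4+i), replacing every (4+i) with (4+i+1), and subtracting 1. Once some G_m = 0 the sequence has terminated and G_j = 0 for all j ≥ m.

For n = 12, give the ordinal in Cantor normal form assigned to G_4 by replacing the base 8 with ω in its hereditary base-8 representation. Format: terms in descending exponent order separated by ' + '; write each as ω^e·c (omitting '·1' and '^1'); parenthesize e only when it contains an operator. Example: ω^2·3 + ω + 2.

[0] 12 ≡ 3·4 (base 4). Lift 5: 15. −1: 14.
[1] 14 ≡ 2·5 + 4 (base 5). Lift 6: 16. −1: 15.
[2] 15 ≡ 2·6 + 3 (base 6). Lift 7: 17. −1: 16.
[3] 16 ≡ 2·7 + 2 (base 7). Lift 8: 18. −1: 17.
[4] 17 ≡ 2·8 + 1 (base 8). Lift 9: 19. −1: 18.

ω·2 + 1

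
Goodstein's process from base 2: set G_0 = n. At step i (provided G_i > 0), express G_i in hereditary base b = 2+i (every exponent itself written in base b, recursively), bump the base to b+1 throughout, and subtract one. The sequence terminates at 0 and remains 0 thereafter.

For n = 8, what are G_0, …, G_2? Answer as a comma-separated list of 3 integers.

8 —HB2→ 2^(2 + 1) —bump→ 3^(3 + 1) = 81 —(−1)→ 80
80 —HB3→ 2·3^3 + 2·3^2 + 2·3 + 2 —bump→ 2·4^4 + 2·4^2 + 2·4 + 2 = 554 —(−1)→ 553

8, 80, 553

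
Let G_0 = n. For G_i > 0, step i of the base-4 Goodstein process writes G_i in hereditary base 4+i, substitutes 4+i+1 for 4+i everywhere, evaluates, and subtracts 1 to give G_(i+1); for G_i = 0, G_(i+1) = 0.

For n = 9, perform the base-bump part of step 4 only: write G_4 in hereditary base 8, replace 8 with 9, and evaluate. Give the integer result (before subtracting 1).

12

G_0 = 9. HB_4(9) = 2·4 + 1. Bump = 11. G_1 = 10.
G_1 = 10. HB_5(10) = 2·5. Bump = 12. G_2 = 11.
G_2 = 11. HB_6(11) = 6 + 5. Bump = 12. G_3 = 11.
G_3 = 11. HB_7(11) = 7 + 4. Bump = 12. G_4 = 11.
G_4 = 11. HB_8(11) = 8 + 3. Bump = 12. G_5 = 11.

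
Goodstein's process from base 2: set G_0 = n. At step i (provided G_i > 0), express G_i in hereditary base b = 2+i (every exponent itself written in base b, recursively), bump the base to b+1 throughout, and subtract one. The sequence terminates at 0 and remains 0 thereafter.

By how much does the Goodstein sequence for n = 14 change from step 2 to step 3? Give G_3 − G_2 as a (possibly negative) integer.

17469

step 0: 14 = 2^(2 + 1) + 2^2 + 2; sub 3 for 2: 3^(3 + 1) + 3^3 + 3; = 111; G_1 = 111−1 = 110
step 1: 110 = 3^(3 + 1) + 3^3 + 2; sub 4 for 3: 4^(4 + 1) + 4^4 + 2; = 1282; G_2 = 1282−1 = 1281
step 2: 1281 = 4^(4 + 1) + 4^4 + 1; sub 5 for 4: 5^(5 + 1) + 5^5 + 1; = 18751; G_3 = 18751−1 = 18750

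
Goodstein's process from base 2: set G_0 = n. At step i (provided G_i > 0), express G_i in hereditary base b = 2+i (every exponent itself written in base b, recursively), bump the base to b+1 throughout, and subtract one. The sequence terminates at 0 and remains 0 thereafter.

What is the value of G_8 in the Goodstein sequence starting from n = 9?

30000003325

9 —HB2→ 2^(2 + 1) + 1 —bump→ 3^(3 + 1) + 1 = 82 —(−1)→ 81
81 —HB3→ 3^(3 + 1) —bump→ 4^(4 + 1) = 1024 —(−1)→ 1023
1023 —HB4→ 3·4^4 + 3·4^3 + 3·4^2 + 3·4 + 3 —bump→ 3·5^5 + 3·5^3 + 3·5^2 + 3·5 + 3 = 9843 —(−1)→ 9842
9842 —HB5→ 3·5^5 + 3·5^3 + 3·5^2 + 3·5 + 2 —bump→ 3·6^6 + 3·6^3 + 3·6^2 + 3·6 + 2 = 140744 —(−1)→ 140743
140743 —HB6→ 3·6^6 + 3·6^3 + 3·6^2 + 3·6 + 1 —bump→ 3·7^7 + 3·7^3 + 3·7^2 + 3·7 + 1 = 2471827 —(−1)→ 2471826
2471826 —HB7→ 3·7^7 + 3·7^3 + 3·7^2 + 3·7 —bump→ 3·8^8 + 3·8^3 + 3·8^2 + 3·8 = 50333400 —(−1)→ 50333399
50333399 —HB8→ 3·8^8 + 3·8^3 + 3·8^2 + 2·8 + 7 —bump→ 3·9^9 + 3·9^3 + 3·9^2 + 2·9 + 7 = 1162263922 —(−1)→ 1162263921
1162263921 —HB9→ 3·9^9 + 3·9^3 + 3·9^2 + 2·9 + 6 —bump→ 3·10^10 + 3·10^3 + 3·10^2 + 2·10 + 6 = 30000003326 —(−1)→ 30000003325
30000003325 —HB10→ 3·10^10 + 3·10^3 + 3·10^2 + 2·10 + 5 —bump→ 3·11^11 + 3·11^3 + 3·11^2 + 2·11 + 5 = 855935016216 —(−1)→ 855935016215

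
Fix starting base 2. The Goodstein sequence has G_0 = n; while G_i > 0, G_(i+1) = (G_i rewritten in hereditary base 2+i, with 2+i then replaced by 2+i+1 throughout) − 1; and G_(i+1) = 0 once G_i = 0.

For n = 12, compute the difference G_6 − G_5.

(0) 12|_2 = 2^(2 + 1) + 2^2 ↦ 3^(3 + 1) + 3^3|_3 = 108 ⇒ 107
(1) 107|_3 = 3^(3 + 1) + 2·3^2 + 2·3 + 2 ↦ 4^(4 + 1) + 2·4^2 + 2·4 + 2|_4 = 1066 ⇒ 1065
(2) 1065|_4 = 4^(4 + 1) + 2·4^2 + 2·4 + 1 ↦ 5^(5 + 1) + 2·5^2 + 2·5 + 1|_5 = 15686 ⇒ 15685
(3) 15685|_5 = 5^(5 + 1) + 2·5^2 + 2·5 ↦ 6^(6 + 1) + 2·6^2 + 2·6|_6 = 280020 ⇒ 280019
(4) 280019|_6 = 6^(6 + 1) + 2·6^2 + 6 + 5 ↦ 7^(7 + 1) + 2·7^2 + 7 + 5|_7 = 5764911 ⇒ 5764910
(5) 5764910|_7 = 7^(7 + 1) + 2·7^2 + 7 + 4 ↦ 8^(8 + 1) + 2·8^2 + 8 + 4|_8 = 134217868 ⇒ 134217867

128452957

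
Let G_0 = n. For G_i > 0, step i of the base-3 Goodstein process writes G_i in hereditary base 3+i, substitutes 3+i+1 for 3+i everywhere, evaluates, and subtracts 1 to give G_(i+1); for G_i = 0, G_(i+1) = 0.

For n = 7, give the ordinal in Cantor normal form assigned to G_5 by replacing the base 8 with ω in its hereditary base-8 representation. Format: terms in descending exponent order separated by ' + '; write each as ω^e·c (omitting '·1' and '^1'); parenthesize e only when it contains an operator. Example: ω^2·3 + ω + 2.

ω + 1

base 3: 7 = 2·3 + 1; at 4: 2·4 + 1 = 9; next = 8
base 4: 8 = 2·4; at 5: 2·5 = 10; next = 9
base 5: 9 = 5 + 4; at 6: 6 + 4 = 10; next = 9
base 6: 9 = 6 + 3; at 7: 7 + 3 = 10; next = 9
base 7: 9 = 7 + 2; at 8: 8 + 2 = 10; next = 9
base 8: 9 = 8 + 1; at 9: 9 + 1 = 10; next = 9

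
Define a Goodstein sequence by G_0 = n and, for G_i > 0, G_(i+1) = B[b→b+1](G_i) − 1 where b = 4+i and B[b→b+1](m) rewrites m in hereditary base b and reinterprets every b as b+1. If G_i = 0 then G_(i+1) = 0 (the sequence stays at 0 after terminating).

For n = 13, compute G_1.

[0] 13 ≡ 3·4 + 1 (base 4). Lift 5: 16. −1: 15.
[1] 15 ≡ 3·5 (base 5). Lift 6: 18. −1: 17.

15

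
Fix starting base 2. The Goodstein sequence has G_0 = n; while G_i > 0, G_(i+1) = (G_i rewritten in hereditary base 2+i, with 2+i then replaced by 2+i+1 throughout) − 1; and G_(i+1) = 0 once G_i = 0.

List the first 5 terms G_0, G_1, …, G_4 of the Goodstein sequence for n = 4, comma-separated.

G_0 = 4. HB_2(4) = 2^2. Bump = 27. G_1 = 26.
G_1 = 26. HB_3(26) = 2·3^2 + 2·3 + 2. Bump = 42. G_2 = 41.
G_2 = 41. HB_4(41) = 2·4^2 + 2·4 + 1. Bump = 61. G_3 = 60.
G_3 = 60. HB_5(60) = 2·5^2 + 2·5. Bump = 84. G_4 = 83.

4, 26, 41, 60, 83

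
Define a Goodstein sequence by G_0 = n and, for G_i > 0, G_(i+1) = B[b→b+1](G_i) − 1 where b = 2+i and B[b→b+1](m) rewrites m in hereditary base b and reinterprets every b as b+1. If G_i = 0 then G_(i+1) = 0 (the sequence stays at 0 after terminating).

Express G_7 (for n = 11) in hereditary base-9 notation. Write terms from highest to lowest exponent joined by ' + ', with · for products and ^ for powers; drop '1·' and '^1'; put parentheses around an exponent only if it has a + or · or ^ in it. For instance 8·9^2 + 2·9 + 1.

7·9^9 + 7·9^7 + 7·9^6 + 7·9^5 + 7·9^4 + 7·9^3 + 7·9^2 + 7·9 + 6

step 0: 11 = 2^(2 + 1) + 2 + 1; sub 3 for 2: 3^(3 + 1) + 3 + 1; = 85; G_1 = 85−1 = 84
step 1: 84 = 3^(3 + 1) + 3; sub 4 for 3: 4^(4 + 1) + 4; = 1028; G_2 = 1028−1 = 1027
step 2: 1027 = 4^(4 + 1) + 3; sub 5 for 4: 5^(5 + 1) + 3; = 15628; G_3 = 15628−1 = 15627
step 3: 15627 = 5^(5 + 1) + 2; sub 6 for 5: 6^(6 + 1) + 2; = 279938; G_4 = 279938−1 = 279937
step 4: 279937 = 6^(6 + 1) + 1; sub 7 for 6: 7^(7 + 1) + 1; = 5764802; G_5 = 5764802−1 = 5764801
step 5: 5764801 = 7^(7 + 1); sub 8 for 7: 8^(8 + 1); = 134217728; G_6 = 134217728−1 = 134217727
step 6: 134217727 = 7·8^8 + 7·8^7 + 7·8^6 + 7·8^5 + 7·8^4 + 7·8^3 + 7·8^2 + 7·8 + 7; sub 9 for 8: 7·9^9 + 7·9^7 + 7·9^6 + 7·9^5 + 7·9^4 + 7·9^3 + 7·9^2 + 7·9 + 7; = 2749609303; G_7 = 2749609303−1 = 2749609302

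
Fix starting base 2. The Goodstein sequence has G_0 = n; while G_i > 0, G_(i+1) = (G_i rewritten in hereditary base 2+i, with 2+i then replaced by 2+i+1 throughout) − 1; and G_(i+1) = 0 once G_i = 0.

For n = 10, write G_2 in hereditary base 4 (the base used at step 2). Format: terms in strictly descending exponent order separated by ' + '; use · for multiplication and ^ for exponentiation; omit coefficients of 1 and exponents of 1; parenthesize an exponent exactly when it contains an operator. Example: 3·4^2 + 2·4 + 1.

G_0=10  [base 2] 2^(2 + 1) + 2  →[2↦3]→  3^(3 + 1) + 3 = 84  −1 ⇒ G_1=83
G_1=83  [base 3] 3^(3 + 1) + 2  →[3↦4]→  4^(4 + 1) + 2 = 1026  −1 ⇒ G_2=1025

4^(4 + 1) + 1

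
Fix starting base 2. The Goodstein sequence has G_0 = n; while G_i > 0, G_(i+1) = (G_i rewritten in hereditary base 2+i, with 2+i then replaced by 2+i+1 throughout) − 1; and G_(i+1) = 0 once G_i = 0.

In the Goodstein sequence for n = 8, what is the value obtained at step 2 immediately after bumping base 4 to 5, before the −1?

6311

8 —HB2→ 2^(2 + 1) —bump→ 3^(3 + 1) = 81 —(−1)→ 80
80 —HB3→ 2·3^3 + 2·3^2 + 2·3 + 2 —bump→ 2·4^4 + 2·4^2 + 2·4 + 2 = 554 —(−1)→ 553
553 —HB4→ 2·4^4 + 2·4^2 + 2·4 + 1 —bump→ 2·5^5 + 2·5^2 + 2·5 + 1 = 6311 —(−1)→ 6310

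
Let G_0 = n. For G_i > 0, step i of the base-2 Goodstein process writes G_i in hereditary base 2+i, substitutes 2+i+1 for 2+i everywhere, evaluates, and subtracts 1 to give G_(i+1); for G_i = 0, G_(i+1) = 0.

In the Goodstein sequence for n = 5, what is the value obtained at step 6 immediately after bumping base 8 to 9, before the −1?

2455

[0] 5 ≡ 2^2 + 1 (base 2). Lift 3: 28. −1: 27.
[1] 27 ≡ 3^3 (base 3). Lift 4: 256. −1: 255.
[2] 255 ≡ 3·4^3 + 3·4^2 + 3·4 + 3 (base 4). Lift 5: 468. −1: 467.
[3] 467 ≡ 3·5^3 + 3·5^2 + 3·5 + 2 (base 5). Lift 6: 776. −1: 775.
[4] 775 ≡ 3·6^3 + 3·6^2 + 3·6 + 1 (base 6). Lift 7: 1198. −1: 1197.
[5] 1197 ≡ 3·7^3 + 3·7^2 + 3·7 (base 7). Lift 8: 1752. −1: 1751.
[6] 1751 ≡ 3·8^3 + 3·8^2 + 2·8 + 7 (base 8). Lift 9: 2455. −1: 2454.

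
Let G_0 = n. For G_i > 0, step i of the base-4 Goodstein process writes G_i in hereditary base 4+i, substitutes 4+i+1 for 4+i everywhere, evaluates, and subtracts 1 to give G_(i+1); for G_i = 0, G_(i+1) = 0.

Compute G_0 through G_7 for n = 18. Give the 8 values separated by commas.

(0) 18|_4 = 4^2 + 2 ↦ 5^2 + 2|_5 = 27 ⇒ 26
(1) 26|_5 = 5^2 + 1 ↦ 6^2 + 1|_6 = 37 ⇒ 36
(2) 36|_6 = 6^2 ↦ 7^2|_7 = 49 ⇒ 48
(3) 48|_7 = 6·7 + 6 ↦ 6·8 + 6|_8 = 54 ⇒ 53
(4) 53|_8 = 6·8 + 5 ↦ 6·9 + 5|_9 = 59 ⇒ 58
(5) 58|_9 = 6·9 + 4 ↦ 6·10 + 4|_10 = 64 ⇒ 63
(6) 63|_10 = 6·10 + 3 ↦ 6·11 + 3|_11 = 69 ⇒ 68

18, 26, 36, 48, 53, 58, 63, 68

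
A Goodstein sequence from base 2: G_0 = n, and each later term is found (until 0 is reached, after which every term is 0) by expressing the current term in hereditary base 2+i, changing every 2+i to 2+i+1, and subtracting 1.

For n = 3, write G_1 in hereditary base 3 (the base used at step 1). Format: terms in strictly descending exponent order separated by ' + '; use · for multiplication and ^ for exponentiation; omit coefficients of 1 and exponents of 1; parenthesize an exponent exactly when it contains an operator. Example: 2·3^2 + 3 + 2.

[0] 3 ≡ 2 + 1 (base 2). Lift 3: 4. −1: 3.
[1] 3 ≡ 3 (base 3). Lift 4: 4. −1: 3.

3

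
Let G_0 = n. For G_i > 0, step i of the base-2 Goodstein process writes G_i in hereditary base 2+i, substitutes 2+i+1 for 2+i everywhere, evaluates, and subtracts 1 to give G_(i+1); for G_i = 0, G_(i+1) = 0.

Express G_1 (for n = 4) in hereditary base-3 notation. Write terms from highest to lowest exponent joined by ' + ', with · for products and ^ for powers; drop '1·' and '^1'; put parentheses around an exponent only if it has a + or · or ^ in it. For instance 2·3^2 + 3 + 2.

G_0 = 4. HB_2(4) = 2^2. Bump = 27. G_1 = 26.
G_1 = 26. HB_3(26) = 2·3^2 + 2·3 + 2. Bump = 42. G_2 = 41.

2·3^2 + 2·3 + 2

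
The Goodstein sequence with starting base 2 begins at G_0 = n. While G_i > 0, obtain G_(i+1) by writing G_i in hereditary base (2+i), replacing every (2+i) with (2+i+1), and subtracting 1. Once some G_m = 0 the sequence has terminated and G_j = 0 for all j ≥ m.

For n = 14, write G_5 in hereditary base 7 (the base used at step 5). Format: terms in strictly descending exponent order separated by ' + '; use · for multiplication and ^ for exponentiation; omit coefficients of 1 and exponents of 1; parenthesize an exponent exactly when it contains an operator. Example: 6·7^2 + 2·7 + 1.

G_0 = 14. HB_2(14) = 2^(2 + 1) + 2^2 + 2. Bump = 111. G_1 = 110.
G_1 = 110. HB_3(110) = 3^(3 + 1) + 3^3 + 2. Bump = 1282. G_2 = 1281.
G_2 = 1281. HB_4(1281) = 4^(4 + 1) + 4^4 + 1. Bump = 18751. G_3 = 18750.
G_3 = 18750. HB_5(18750) = 5^(5 + 1) + 5^5. Bump = 326592. G_4 = 326591.
G_4 = 326591. HB_6(326591) = 6^(6 + 1) + 5·6^5 + 5·6^4 + 5·6^3 + 5·6^2 + 5·6 + 5. Bump = 5862841. G_5 = 5862840.

7^(7 + 1) + 5·7^5 + 5·7^4 + 5·7^3 + 5·7^2 + 5·7 + 4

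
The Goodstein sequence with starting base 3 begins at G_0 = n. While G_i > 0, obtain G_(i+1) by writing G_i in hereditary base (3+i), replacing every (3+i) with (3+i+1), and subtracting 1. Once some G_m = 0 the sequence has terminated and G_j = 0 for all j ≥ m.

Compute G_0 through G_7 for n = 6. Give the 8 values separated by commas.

6 —HB3→ 2·3 —bump→ 2·4 = 8 —(−1)→ 7
7 —HB4→ 4 + 3 —bump→ 5 + 3 = 8 —(−1)→ 7
7 —HB5→ 5 + 2 —bump→ 6 + 2 = 8 —(−1)→ 7
7 —HB6→ 6 + 1 —bump→ 7 + 1 = 8 —(−1)→ 7
7 —HB7→ 7 —bump→ 8 = 8 —(−1)→ 7
7 —HB8→ 7 —bump→ 7 = 7 —(−1)→ 6
6 —HB9→ 6 —bump→ 6 = 6 —(−1)→ 5

6, 7, 7, 7, 7, 7, 6, 5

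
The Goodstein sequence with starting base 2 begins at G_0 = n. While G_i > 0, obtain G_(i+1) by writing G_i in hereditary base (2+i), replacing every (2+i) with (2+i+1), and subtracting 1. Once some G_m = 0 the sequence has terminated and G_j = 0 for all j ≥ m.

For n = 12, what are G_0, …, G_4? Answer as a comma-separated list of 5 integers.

step 0: 12 = 2^(2 + 1) + 2^2; sub 3 for 2: 3^(3 + 1) + 3^3; = 108; G_1 = 108−1 = 107
step 1: 107 = 3^(3 + 1) + 2·3^2 + 2·3 + 2; sub 4 for 3: 4^(4 + 1) + 2·4^2 + 2·4 + 2; = 1066; G_2 = 1066−1 = 1065
step 2: 1065 = 4^(4 + 1) + 2·4^2 + 2·4 + 1; sub 5 for 4: 5^(5 + 1) + 2·5^2 + 2·5 + 1; = 15686; G_3 = 15686−1 = 15685
step 3: 15685 = 5^(5 + 1) + 2·5^2 + 2·5; sub 6 for 5: 6^(6 + 1) + 2·6^2 + 2·6; = 280020; G_4 = 280020−1 = 280019

12, 107, 1065, 15685, 280019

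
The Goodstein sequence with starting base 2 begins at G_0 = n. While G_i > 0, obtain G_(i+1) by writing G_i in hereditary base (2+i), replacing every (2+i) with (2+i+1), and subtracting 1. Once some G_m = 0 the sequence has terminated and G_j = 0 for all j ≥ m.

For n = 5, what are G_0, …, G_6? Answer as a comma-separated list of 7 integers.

5, 27, 255, 467, 775, 1197, 1751

G_0=5  [base 2] 2^2 + 1  →[2↦3]→  3^3 + 1 = 28  −1 ⇒ G_1=27
G_1=27  [base 3] 3^3  →[3↦4]→  4^4 = 256  −1 ⇒ G_2=255
G_2=255  [base 4] 3·4^3 + 3·4^2 + 3·4 + 3  →[4↦5]→  3·5^3 + 3·5^2 + 3·5 + 3 = 468  −1 ⇒ G_3=467
G_3=467  [base 5] 3·5^3 + 3·5^2 + 3·5 + 2  →[5↦6]→  3·6^3 + 3·6^2 + 3·6 + 2 = 776  −1 ⇒ G_4=775
G_4=775  [base 6] 3·6^3 + 3·6^2 + 3·6 + 1  →[6↦7]→  3·7^3 + 3·7^2 + 3·7 + 1 = 1198  −1 ⇒ G_5=1197
G_5=1197  [base 7] 3·7^3 + 3·7^2 + 3·7  →[7↦8]→  3·8^3 + 3·8^2 + 3·8 = 1752  −1 ⇒ G_6=1751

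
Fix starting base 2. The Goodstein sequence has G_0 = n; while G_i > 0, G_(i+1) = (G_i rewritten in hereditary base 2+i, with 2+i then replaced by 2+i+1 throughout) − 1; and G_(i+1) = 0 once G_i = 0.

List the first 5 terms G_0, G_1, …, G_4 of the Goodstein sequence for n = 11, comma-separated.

G_0 = 11. HB_2(11) = 2^(2 + 1) + 2 + 1. Bump = 85. G_1 = 84.
G_1 = 84. HB_3(84) = 3^(3 + 1) + 3. Bump = 1028. G_2 = 1027.
G_2 = 1027. HB_4(1027) = 4^(4 + 1) + 3. Bump = 15628. G_3 = 15627.
G_3 = 15627. HB_5(15627) = 5^(5 + 1) + 2. Bump = 279938. G_4 = 279937.

11, 84, 1027, 15627, 279937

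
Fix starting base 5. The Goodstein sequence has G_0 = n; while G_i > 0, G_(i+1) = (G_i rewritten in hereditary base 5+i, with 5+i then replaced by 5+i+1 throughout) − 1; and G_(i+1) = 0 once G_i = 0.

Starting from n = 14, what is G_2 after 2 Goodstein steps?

16

G_0 = 14. HB_5(14) = 2·5 + 4. Bump = 16. G_1 = 15.
G_1 = 15. HB_6(15) = 2·6 + 3. Bump = 17. G_2 = 16.
G_2 = 16. HB_7(16) = 2·7 + 2. Bump = 18. G_3 = 17.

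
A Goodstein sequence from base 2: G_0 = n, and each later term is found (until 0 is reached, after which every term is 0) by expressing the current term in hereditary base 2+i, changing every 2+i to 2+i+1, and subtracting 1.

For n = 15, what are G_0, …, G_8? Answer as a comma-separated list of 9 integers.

G_0 = 15. HB_2(15) = 2^(2 + 1) + 2^2 + 2 + 1. Bump = 112. G_1 = 111.
G_1 = 111. HB_3(111) = 3^(3 + 1) + 3^3 + 3. Bump = 1284. G_2 = 1283.
G_2 = 1283. HB_4(1283) = 4^(4 + 1) + 4^4 + 3. Bump = 18753. G_3 = 18752.
G_3 = 18752. HB_5(18752) = 5^(5 + 1) + 5^5 + 2. Bump = 326594. G_4 = 326593.
G_4 = 326593. HB_6(326593) = 6^(6 + 1) + 6^6 + 1. Bump = 6588345. G_5 = 6588344.
G_5 = 6588344. HB_7(6588344) = 7^(7 + 1) + 7^7. Bump = 150994944. G_6 = 150994943.
G_6 = 150994943. HB_8(150994943) = 8^(8 + 1) + 7·8^7 + 7·8^6 + 7·8^5 + 7·8^4 + 7·8^3 + 7·8^2 + 7·8 + 7. Bump = 3524450281. G_7 = 3524450280.
G_7 = 3524450280. HB_9(3524450280) = 9^(9 + 1) + 7·9^7 + 7·9^6 + 7·9^5 + 7·9^4 + 7·9^3 + 7·9^2 + 7·9 + 6. Bump = 100077777776. G_8 = 100077777775.

15, 111, 1283, 18752, 326593, 6588344, 150994943, 3524450280, 100077777775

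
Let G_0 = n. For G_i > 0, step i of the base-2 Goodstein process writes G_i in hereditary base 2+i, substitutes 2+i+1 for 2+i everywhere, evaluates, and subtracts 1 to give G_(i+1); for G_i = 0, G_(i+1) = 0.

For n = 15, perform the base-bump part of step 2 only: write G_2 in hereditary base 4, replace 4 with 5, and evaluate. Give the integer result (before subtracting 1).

step 0: 15 = 2^(2 + 1) + 2^2 + 2 + 1; sub 3 for 2: 3^(3 + 1) + 3^3 + 3 + 1; = 112; G_1 = 112−1 = 111
step 1: 111 = 3^(3 + 1) + 3^3 + 3; sub 4 for 3: 4^(4 + 1) + 4^4 + 4; = 1284; G_2 = 1284−1 = 1283
step 2: 1283 = 4^(4 + 1) + 4^4 + 3; sub 5 for 4: 5^(5 + 1) + 5^5 + 3; = 18753; G_3 = 18753−1 = 18752

18753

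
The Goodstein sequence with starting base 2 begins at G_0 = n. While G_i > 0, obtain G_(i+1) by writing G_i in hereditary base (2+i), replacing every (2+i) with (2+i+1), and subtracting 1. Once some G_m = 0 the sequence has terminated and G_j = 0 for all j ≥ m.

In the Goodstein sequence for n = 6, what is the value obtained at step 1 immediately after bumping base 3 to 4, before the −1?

[0] 6 ≡ 2^2 + 2 (base 2). Lift 3: 30. −1: 29.
[1] 29 ≡ 3^3 + 2 (base 3). Lift 4: 258. −1: 257.

258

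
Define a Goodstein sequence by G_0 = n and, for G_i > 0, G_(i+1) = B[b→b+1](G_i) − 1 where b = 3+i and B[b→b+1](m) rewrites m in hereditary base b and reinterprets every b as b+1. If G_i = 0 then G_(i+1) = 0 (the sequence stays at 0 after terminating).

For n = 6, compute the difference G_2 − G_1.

6 —HB3→ 2·3 —bump→ 2·4 = 8 —(−1)→ 7
7 —HB4→ 4 + 3 —bump→ 5 + 3 = 8 —(−1)→ 7

0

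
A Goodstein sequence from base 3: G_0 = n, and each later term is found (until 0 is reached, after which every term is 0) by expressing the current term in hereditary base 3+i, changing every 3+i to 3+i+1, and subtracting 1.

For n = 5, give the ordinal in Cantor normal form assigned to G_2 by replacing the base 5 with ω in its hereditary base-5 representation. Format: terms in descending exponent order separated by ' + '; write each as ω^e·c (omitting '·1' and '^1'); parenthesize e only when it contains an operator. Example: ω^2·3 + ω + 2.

ω

G_0 = 5. HB_3(5) = 3 + 2. Bump = 6. G_1 = 5.
G_1 = 5. HB_4(5) = 4 + 1. Bump = 6. G_2 = 5.
G_2 = 5. HB_5(5) = 5. Bump = 6. G_3 = 5.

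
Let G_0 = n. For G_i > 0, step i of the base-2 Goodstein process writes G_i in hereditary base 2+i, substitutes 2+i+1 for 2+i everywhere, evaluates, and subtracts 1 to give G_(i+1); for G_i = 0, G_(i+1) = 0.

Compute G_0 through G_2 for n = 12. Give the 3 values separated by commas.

12, 107, 1065

i=0: 12 = 2^(2 + 1) + 2^2 (b=2); 2→3: 3^(3 + 1) + 3^3 = 108; 108−1 = 107
i=1: 107 = 3^(3 + 1) + 2·3^2 + 2·3 + 2 (b=3); 3→4: 4^(4 + 1) + 2·4^2 + 2·4 + 2 = 1066; 1066−1 = 1065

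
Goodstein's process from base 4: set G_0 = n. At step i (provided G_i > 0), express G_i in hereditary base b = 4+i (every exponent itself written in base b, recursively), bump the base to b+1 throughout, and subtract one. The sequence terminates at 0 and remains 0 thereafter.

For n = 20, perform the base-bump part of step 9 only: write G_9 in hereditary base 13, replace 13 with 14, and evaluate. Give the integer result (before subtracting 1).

132

[0] 20 ≡ 4^2 + 4 (base 4). Lift 5: 30. −1: 29.
[1] 29 ≡ 5^2 + 4 (base 5). Lift 6: 40. −1: 39.
[2] 39 ≡ 6^2 + 3 (base 6). Lift 7: 52. −1: 51.
[3] 51 ≡ 7^2 + 2 (base 7). Lift 8: 66. −1: 65.
[4] 65 ≡ 8^2 + 1 (base 8). Lift 9: 82. −1: 81.
[5] 81 ≡ 9^2 (base 9). Lift 10: 100. −1: 99.
[6] 99 ≡ 9·10 + 9 (base 10). Lift 11: 108. −1: 107.
[7] 107 ≡ 9·11 + 8 (base 11). Lift 12: 116. −1: 115.
[8] 115 ≡ 9·12 + 7 (base 12). Lift 13: 124. −1: 123.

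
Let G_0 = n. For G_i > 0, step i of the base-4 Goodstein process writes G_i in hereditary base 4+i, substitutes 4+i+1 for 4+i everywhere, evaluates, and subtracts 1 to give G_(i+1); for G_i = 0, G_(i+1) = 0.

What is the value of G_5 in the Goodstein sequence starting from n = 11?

G_0 = 11. HB_4(11) = 2·4 + 3. Bump = 13. G_1 = 12.
G_1 = 12. HB_5(12) = 2·5 + 2. Bump = 14. G_2 = 13.
G_2 = 13. HB_6(13) = 2·6 + 1. Bump = 15. G_3 = 14.
G_3 = 14. HB_7(14) = 2·7. Bump = 16. G_4 = 15.
G_4 = 15. HB_8(15) = 8 + 7. Bump = 16. G_5 = 15.

15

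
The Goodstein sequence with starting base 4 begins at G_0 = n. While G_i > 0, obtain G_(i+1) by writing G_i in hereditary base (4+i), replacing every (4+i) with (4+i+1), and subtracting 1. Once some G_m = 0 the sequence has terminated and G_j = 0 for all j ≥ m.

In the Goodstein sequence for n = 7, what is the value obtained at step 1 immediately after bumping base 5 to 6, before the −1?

8

7 —HB4→ 4 + 3 —bump→ 5 + 3 = 8 —(−1)→ 7
7 —HB5→ 5 + 2 —bump→ 6 + 2 = 8 —(−1)→ 7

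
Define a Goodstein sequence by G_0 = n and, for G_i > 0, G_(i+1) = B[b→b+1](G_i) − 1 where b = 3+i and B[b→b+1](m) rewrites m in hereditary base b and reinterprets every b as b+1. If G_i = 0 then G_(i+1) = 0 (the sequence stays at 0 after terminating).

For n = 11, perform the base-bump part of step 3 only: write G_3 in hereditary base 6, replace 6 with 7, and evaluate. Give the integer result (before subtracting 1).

i=0: 11 = 3^2 + 2 (b=3); 3→4: 4^2 + 2 = 18; 18−1 = 17
i=1: 17 = 4^2 + 1 (b=4); 4→5: 5^2 + 1 = 26; 26−1 = 25
i=2: 25 = 5^2 (b=5); 5→6: 6^2 = 36; 36−1 = 35
i=3: 35 = 5·6 + 5 (b=6); 6→7: 5·7 + 5 = 40; 40−1 = 39

40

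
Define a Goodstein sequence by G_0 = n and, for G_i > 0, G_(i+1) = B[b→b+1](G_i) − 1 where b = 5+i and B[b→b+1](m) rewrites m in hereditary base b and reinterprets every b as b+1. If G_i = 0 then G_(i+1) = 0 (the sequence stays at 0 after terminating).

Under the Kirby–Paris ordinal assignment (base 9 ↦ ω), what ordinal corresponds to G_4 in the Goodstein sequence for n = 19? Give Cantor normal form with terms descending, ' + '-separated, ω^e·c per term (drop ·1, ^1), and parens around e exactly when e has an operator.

ω·3

base 5: 19 = 3·5 + 4; at 6: 3·6 + 4 = 22; next = 21
base 6: 21 = 3·6 + 3; at 7: 3·7 + 3 = 24; next = 23
base 7: 23 = 3·7 + 2; at 8: 3·8 + 2 = 26; next = 25
base 8: 25 = 3·8 + 1; at 9: 3·9 + 1 = 28; next = 27
base 9: 27 = 3·9; at 10: 3·10 = 30; next = 29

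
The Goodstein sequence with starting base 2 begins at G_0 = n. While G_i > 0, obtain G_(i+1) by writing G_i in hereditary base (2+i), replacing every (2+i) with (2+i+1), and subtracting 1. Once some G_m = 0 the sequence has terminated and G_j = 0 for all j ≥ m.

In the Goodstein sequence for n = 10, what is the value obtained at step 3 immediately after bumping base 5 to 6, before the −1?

base 2: 10 = 2^(2 + 1) + 2; at 3: 3^(3 + 1) + 3 = 84; next = 83
base 3: 83 = 3^(3 + 1) + 2; at 4: 4^(4 + 1) + 2 = 1026; next = 1025
base 4: 1025 = 4^(4 + 1) + 1; at 5: 5^(5 + 1) + 1 = 15626; next = 15625
base 5: 15625 = 5^(5 + 1); at 6: 6^(6 + 1) = 279936; next = 279935

279936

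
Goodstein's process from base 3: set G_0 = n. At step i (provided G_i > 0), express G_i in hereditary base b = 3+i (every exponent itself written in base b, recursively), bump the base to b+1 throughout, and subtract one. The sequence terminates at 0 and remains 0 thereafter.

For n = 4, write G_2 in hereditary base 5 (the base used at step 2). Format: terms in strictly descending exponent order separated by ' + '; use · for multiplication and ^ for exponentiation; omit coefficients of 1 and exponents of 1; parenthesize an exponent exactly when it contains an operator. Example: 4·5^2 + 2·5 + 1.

G_0 = 4. HB_3(4) = 3 + 1. Bump = 5. G_1 = 4.
G_1 = 4. HB_4(4) = 4. Bump = 5. G_2 = 4.
G_2 = 4. HB_5(4) = 4. Bump = 4. G_3 = 3.

4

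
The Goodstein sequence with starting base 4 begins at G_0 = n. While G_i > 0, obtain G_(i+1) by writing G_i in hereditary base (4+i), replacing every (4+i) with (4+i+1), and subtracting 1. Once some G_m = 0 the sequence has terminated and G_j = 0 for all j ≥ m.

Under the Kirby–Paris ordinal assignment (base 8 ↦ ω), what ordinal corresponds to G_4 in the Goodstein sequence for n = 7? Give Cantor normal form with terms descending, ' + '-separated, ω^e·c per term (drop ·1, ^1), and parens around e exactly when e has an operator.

7

base 4: 7 = 4 + 3; at 5: 5 + 3 = 8; next = 7
base 5: 7 = 5 + 2; at 6: 6 + 2 = 8; next = 7
base 6: 7 = 6 + 1; at 7: 7 + 1 = 8; next = 7
base 7: 7 = 7; at 8: 8 = 8; next = 7
base 8: 7 = 7; at 9: 7 = 7; next = 6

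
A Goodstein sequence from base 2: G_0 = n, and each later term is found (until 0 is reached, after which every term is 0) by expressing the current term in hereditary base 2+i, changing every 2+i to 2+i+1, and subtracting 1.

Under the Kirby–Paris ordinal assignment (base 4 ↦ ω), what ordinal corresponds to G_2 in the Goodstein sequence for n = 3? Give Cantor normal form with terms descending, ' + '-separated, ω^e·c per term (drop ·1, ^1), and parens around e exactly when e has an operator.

3

(0) 3|_2 = 2 + 1 ↦ 3 + 1|_3 = 4 ⇒ 3
(1) 3|_3 = 3 ↦ 4|_4 = 4 ⇒ 3
(2) 3|_4 = 3 ↦ 3|_5 = 3 ⇒ 2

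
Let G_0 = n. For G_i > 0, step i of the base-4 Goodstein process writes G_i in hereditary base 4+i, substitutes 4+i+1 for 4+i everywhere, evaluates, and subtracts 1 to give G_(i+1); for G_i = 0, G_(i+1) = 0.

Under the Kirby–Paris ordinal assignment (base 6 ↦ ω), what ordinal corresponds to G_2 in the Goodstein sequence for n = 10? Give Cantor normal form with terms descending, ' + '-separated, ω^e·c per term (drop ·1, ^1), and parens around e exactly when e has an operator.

ω·2

[0] 10 ≡ 2·4 + 2 (base 4). Lift 5: 12. −1: 11.
[1] 11 ≡ 2·5 + 1 (base 5). Lift 6: 13. −1: 12.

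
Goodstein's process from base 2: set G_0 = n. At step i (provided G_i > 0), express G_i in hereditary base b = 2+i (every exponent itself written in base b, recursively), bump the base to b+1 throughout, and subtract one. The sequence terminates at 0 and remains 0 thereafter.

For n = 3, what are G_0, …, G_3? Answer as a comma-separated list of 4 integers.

(0) 3|_2 = 2 + 1 ↦ 3 + 1|_3 = 4 ⇒ 3
(1) 3|_3 = 3 ↦ 4|_4 = 4 ⇒ 3
(2) 3|_4 = 3 ↦ 3|_5 = 3 ⇒ 2

3, 3, 3, 2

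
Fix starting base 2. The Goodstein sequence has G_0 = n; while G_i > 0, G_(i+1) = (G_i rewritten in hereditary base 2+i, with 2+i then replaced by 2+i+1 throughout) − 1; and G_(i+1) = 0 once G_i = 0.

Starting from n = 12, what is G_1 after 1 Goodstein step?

107

[0] 12 ≡ 2^(2 + 1) + 2^2 (base 2). Lift 3: 108. −1: 107.
[1] 107 ≡ 3^(3 + 1) + 2·3^2 + 2·3 + 2 (base 3). Lift 4: 1066. −1: 1065.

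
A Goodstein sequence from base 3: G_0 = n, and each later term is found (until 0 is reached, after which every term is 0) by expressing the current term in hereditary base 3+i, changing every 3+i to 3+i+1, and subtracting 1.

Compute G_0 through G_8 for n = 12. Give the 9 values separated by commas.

12, 19, 27, 37, 49, 63, 69, 75, 81

i=0: 12 = 3^2 + 3 (b=3); 3→4: 4^2 + 4 = 20; 20−1 = 19
i=1: 19 = 4^2 + 3 (b=4); 4→5: 5^2 + 3 = 28; 28−1 = 27
i=2: 27 = 5^2 + 2 (b=5); 5→6: 6^2 + 2 = 38; 38−1 = 37
i=3: 37 = 6^2 + 1 (b=6); 6→7: 7^2 + 1 = 50; 50−1 = 49
i=4: 49 = 7^2 (b=7); 7→8: 8^2 = 64; 64−1 = 63
i=5: 63 = 7·8 + 7 (b=8); 8→9: 7·9 + 7 = 70; 70−1 = 69
i=6: 69 = 7·9 + 6 (b=9); 9→10: 7·10 + 6 = 76; 76−1 = 75
i=7: 75 = 7·10 + 5 (b=10); 10→11: 7·11 + 5 = 82; 82−1 = 81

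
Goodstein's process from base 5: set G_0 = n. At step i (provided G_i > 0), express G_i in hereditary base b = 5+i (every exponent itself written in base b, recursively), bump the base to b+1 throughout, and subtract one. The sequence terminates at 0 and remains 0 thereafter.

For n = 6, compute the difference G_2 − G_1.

0

G_0 = 6. HB_5(6) = 5 + 1. Bump = 7. G_1 = 6.
G_1 = 6. HB_6(6) = 6. Bump = 7. G_2 = 6.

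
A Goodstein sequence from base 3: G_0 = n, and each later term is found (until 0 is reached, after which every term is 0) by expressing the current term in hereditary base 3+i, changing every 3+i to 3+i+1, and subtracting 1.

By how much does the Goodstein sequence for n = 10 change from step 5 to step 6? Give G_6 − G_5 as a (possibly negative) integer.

step 0: 10 = 3^2 + 1; sub 4 for 3: 4^2 + 1; = 17; G_1 = 17−1 = 16
step 1: 16 = 4^2; sub 5 for 4: 5^2; = 25; G_2 = 25−1 = 24
step 2: 24 = 4·5 + 4; sub 6 for 5: 4·6 + 4; = 28; G_3 = 28−1 = 27
step 3: 27 = 4·6 + 3; sub 7 for 6: 4·7 + 3; = 31; G_4 = 31−1 = 30
step 4: 30 = 4·7 + 2; sub 8 for 7: 4·8 + 2; = 34; G_5 = 34−1 = 33
step 5: 33 = 4·8 + 1; sub 9 for 8: 4·9 + 1; = 37; G_6 = 37−1 = 36

3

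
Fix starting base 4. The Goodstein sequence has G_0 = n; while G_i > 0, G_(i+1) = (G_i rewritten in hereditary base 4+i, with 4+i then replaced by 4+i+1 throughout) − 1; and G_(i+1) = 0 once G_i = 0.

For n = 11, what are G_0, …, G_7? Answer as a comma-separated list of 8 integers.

[0] 11 ≡ 2·4 + 3 (base 4). Lift 5: 13. −1: 12.
[1] 12 ≡ 2·5 + 2 (base 5). Lift 6: 14. −1: 13.
[2] 13 ≡ 2·6 + 1 (base 6). Lift 7: 15. −1: 14.
[3] 14 ≡ 2·7 (base 7). Lift 8: 16. −1: 15.
[4] 15 ≡ 8 + 7 (base 8). Lift 9: 16. −1: 15.
[5] 15 ≡ 9 + 6 (base 9). Lift 10: 16. −1: 15.
[6] 15 ≡ 10 + 5 (base 10). Lift 11: 16. −1: 15.

11, 12, 13, 14, 15, 15, 15, 15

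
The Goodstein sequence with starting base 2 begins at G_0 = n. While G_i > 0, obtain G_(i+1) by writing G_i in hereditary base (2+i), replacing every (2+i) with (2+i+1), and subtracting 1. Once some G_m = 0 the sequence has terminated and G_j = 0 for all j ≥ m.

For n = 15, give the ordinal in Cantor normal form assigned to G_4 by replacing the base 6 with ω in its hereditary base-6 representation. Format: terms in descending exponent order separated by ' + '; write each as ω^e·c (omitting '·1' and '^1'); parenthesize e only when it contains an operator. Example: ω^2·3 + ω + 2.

ω^(ω + 1) + ω^ω + 1

[0] 15 ≡ 2^(2 + 1) + 2^2 + 2 + 1 (base 2). Lift 3: 112. −1: 111.
[1] 111 ≡ 3^(3 + 1) + 3^3 + 3 (base 3). Lift 4: 1284. −1: 1283.
[2] 1283 ≡ 4^(4 + 1) + 4^4 + 3 (base 4). Lift 5: 18753. −1: 18752.
[3] 18752 ≡ 5^(5 + 1) + 5^5 + 2 (base 5). Lift 6: 326594. −1: 326593.
[4] 326593 ≡ 6^(6 + 1) + 6^6 + 1 (base 6). Lift 7: 6588345. −1: 6588344.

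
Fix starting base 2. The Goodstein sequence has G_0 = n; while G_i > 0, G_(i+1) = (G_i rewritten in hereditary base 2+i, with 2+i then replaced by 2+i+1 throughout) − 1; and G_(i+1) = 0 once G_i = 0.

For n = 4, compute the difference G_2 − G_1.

base 2: 4 = 2^2; at 3: 3^3 = 27; next = 26
base 3: 26 = 2·3^2 + 2·3 + 2; at 4: 2·4^2 + 2·4 + 2 = 42; next = 41

15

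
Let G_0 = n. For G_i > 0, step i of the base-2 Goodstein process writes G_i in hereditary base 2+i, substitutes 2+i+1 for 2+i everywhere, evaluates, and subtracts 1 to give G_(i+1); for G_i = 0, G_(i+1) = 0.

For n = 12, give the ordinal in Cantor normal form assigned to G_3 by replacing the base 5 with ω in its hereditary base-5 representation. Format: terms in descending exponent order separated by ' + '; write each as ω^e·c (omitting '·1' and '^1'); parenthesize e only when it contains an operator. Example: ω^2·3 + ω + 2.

step 0: 12 = 2^(2 + 1) + 2^2; sub 3 for 2: 3^(3 + 1) + 3^3; = 108; G_1 = 108−1 = 107
step 1: 107 = 3^(3 + 1) + 2·3^2 + 2·3 + 2; sub 4 for 3: 4^(4 + 1) + 2·4^2 + 2·4 + 2; = 1066; G_2 = 1066−1 = 1065
step 2: 1065 = 4^(4 + 1) + 2·4^2 + 2·4 + 1; sub 5 for 4: 5^(5 + 1) + 2·5^2 + 2·5 + 1; = 15686; G_3 = 15686−1 = 15685
step 3: 15685 = 5^(5 + 1) + 2·5^2 + 2·5; sub 6 for 5: 6^(6 + 1) + 2·6^2 + 2·6; = 280020; G_4 = 280020−1 = 280019

ω^(ω + 1) + ω^2·2 + ω·2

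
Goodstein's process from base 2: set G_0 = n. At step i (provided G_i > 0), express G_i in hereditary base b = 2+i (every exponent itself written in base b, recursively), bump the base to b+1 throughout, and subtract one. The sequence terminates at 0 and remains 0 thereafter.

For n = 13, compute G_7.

3486786855

G_0=13  [base 2] 2^(2 + 1) + 2^2 + 1  →[2↦3]→  3^(3 + 1) + 3^3 + 1 = 109  −1 ⇒ G_1=108
G_1=108  [base 3] 3^(3 + 1) + 3^3  →[3↦4]→  4^(4 + 1) + 4^4 = 1280  −1 ⇒ G_2=1279
G_2=1279  [base 4] 4^(4 + 1) + 3·4^3 + 3·4^2 + 3·4 + 3  →[4↦5]→  5^(5 + 1) + 3·5^3 + 3·5^2 + 3·5 + 3 = 16093  −1 ⇒ G_3=16092
G_3=16092  [base 5] 5^(5 + 1) + 3·5^3 + 3·5^2 + 3·5 + 2  →[5↦6]→  6^(6 + 1) + 3·6^3 + 3·6^2 + 3·6 + 2 = 280712  −1 ⇒ G_4=280711
G_4=280711  [base 6] 6^(6 + 1) + 3·6^3 + 3·6^2 + 3·6 + 1  →[6↦7]→  7^(7 + 1) + 3·7^3 + 3·7^2 + 3·7 + 1 = 5765999  −1 ⇒ G_5=5765998
G_5=5765998  [base 7] 7^(7 + 1) + 3·7^3 + 3·7^2 + 3·7  →[7↦8]→  8^(8 + 1) + 3·8^3 + 3·8^2 + 3·8 = 134219480  −1 ⇒ G_6=134219479
G_6=134219479  [base 8] 8^(8 + 1) + 3·8^3 + 3·8^2 + 2·8 + 7  →[8↦9]→  9^(9 + 1) + 3·9^3 + 3·9^2 + 2·9 + 7 = 3486786856  −1 ⇒ G_7=3486786855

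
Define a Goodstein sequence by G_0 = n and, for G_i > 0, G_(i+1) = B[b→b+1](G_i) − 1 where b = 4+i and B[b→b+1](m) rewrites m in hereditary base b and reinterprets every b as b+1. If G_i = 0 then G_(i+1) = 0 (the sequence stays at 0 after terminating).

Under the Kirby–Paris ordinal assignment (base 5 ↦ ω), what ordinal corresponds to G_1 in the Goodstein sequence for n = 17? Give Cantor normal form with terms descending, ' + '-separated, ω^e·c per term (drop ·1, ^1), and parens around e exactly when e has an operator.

17 —HB4→ 4^2 + 1 —bump→ 5^2 + 1 = 26 —(−1)→ 25
25 —HB5→ 5^2 —bump→ 6^2 = 36 —(−1)→ 35

ω^2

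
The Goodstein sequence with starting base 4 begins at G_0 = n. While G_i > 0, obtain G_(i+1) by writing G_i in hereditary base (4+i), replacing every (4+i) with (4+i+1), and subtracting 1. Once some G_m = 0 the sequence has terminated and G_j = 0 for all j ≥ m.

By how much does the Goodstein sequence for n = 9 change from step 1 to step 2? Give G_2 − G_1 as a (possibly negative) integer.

9 —HB4→ 2·4 + 1 —bump→ 2·5 + 1 = 11 —(−1)→ 10
10 —HB5→ 2·5 —bump→ 2·6 = 12 —(−1)→ 11

1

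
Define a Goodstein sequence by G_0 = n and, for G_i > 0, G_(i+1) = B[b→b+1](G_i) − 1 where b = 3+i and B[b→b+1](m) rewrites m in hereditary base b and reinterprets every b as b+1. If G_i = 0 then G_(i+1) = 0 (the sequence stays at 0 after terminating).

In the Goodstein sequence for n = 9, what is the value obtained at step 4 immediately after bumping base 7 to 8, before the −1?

G_0 = 9. HB_3(9) = 3^2. Bump = 16. G_1 = 15.
G_1 = 15. HB_4(15) = 3·4 + 3. Bump = 18. G_2 = 17.
G_2 = 17. HB_5(17) = 3·5 + 2. Bump = 20. G_3 = 19.
G_3 = 19. HB_6(19) = 3·6 + 1. Bump = 22. G_4 = 21.
G_4 = 21. HB_7(21) = 3·7. Bump = 24. G_5 = 23.

24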